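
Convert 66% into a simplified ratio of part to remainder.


Part = 66%, Remainder = 34%
Ratio = 66:34
GCD(66, 34) = 2
Simplify: 33:17 = 33:17

33:17


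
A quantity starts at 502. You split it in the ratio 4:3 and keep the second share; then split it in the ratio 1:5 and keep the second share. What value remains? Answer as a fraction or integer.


Start with 502.
Step 1: Split 4:3, second share = 502 * 3/7 = 1506/7
Step 2: Split 1:5, second share = 1506/7 * 5/6 = 1255/7
Final result = 1255/7

1255/7


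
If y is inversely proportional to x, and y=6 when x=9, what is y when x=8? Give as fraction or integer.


Inverse proportion: y = k/x
Find k: k = 9 * 6 = 54
Compute y at x=8: y = 54/8
y = 27/4

27/4


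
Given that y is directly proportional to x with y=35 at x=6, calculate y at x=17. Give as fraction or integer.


Direct proportion: y = kx
Find k: k = 35/6 = 35/6
Compute y at x=17: y = 35/6 * 17
y = 595/6

595/6


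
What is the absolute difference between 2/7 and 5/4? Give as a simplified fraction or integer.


Simplify: 2/7 = 2/7 and 5/4 = 5/4
Find common denominator: LCD = 28
Convert: 8/28 and 35/28
Difference = |8 - 35|/28 = 27/28
Simplified = 27/28

27/28


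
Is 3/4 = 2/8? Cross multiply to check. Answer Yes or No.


Cross multiply to check 3/4 = 2/8
Left cross product: 3 * 8 = 24
Right cross product: 4 * 2 = 8
24 != 8
Not equal, so proportions differ => No

No


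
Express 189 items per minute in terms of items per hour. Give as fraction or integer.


Converting from per minute to per hour
Rate = 189 items per minute
Multiply by 60: 189 * 60
= 11340 items per hour

11340


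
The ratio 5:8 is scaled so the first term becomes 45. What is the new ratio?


Original ratio: 5:8
First term target: 45
Scale factor = 45 / 5 = 9
Multiply second term: 8 * 9 = 72
Equivalent ratio = 45:72

45:72


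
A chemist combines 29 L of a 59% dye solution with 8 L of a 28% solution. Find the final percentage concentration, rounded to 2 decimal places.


Solute in mixture 1 = 59% of 29 L = 29*59/100 = 1711/100 L
Solute in mixture 2 = 28% of 8 L = 8*28/100 = 56/25 L
Total solute = 1711/100 + 56/25 = 387/20 L
Total volume = 29 + 8 = 37 L
Final concentration = 387/20/37 * 100 = 52.30%

52.30


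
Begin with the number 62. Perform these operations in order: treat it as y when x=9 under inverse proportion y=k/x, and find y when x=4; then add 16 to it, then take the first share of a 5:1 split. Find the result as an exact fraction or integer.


Start with 62.
Step 1: Inverse prop: k = (62)*9; new y = k/4 = 62*9/4 = 279/2
Step 2: Add 16: 279/2+16=311/2; split 5:1 first = 311/2*5/6 = 1555/12
Final result = 1555/12

1555/12


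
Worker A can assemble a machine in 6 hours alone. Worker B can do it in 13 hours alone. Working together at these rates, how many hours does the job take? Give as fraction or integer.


Rate of A = 1/6 job per hour
Rate of B = 1/13 job per hour
Combined rate = 1/6 + 1/13
Find common denominator: (13 + 6)/(6*13) = 19/78
Combined rate = 19/78 job per hour
Time together = 1 / (19/78) = 78/19 hours

78/19


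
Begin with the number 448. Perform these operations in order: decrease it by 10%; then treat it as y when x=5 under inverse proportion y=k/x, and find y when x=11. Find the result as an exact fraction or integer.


Start with 448.
Step 1: Decrease by 10%: 448 * 90/100 = 2016/5
Step 2: Inverse prop: k = (2016/5)*5; new y = k/11 = 2016/5*5/11 = 2016/11
Final result = 2016/11

2016/11


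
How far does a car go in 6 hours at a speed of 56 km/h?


Using distance = speed * time
Speed = 56 km/h
Time = 6 hours
Distance = 56 * 6
= 336 km

336


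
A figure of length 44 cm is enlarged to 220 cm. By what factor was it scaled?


Original length = 44 cm
Scaled length = 220 cm
Scale factor = 220 / 44
= 5

5


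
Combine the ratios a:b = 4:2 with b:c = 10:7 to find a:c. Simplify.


Given a:b = 4:2 and b:c = 10:7
Make b consistent. Multiply first ratio by 10: a:b = 40:20
Multiply second ratio by 2: b:c = 20:14
Now b = 20 in both, so a:b:c = 40:20:14
Therefore a:c = 40:14
Simplify by GCD: a:c = 20:7

20:7


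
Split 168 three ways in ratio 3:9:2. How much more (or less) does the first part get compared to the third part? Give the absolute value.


Total parts = 3 + 9 + 2 = 14
Value per part = 168 / 14 = 12
Shares: 3*12=36, 9*12=108, 2*12=24
First share = 36, third share = 24
Difference = |36 - 24| = 12

12


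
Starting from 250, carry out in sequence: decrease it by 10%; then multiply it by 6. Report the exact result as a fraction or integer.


Start with 250.
Step 1: Decrease by 10%: 250 * 90/100 = 225
Step 2: Multiply by 6: 225 * 6 = 1350
Final result = 1350

1350


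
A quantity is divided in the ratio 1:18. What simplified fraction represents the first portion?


Total parts = 1 + 18 = 19
First part fraction = 1/19
Simplify: 1/19 = 1/19

1/19


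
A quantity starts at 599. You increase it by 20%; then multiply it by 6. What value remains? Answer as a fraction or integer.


Start with 599.
Step 1: Increase by 20%: 599 * 120/100 = 3594/5
Step 2: Multiply by 6: 3594/5 * 6 = 21564/5
Final result = 21564/5

21564/5


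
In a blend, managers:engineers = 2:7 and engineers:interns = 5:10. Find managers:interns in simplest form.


Given a:b = 2:7 and b:c = 5:10
Make b consistent. Multiply first ratio by 5: a:b = 10:35
Multiply second ratio by 7: b:c = 35:70
Now b = 35 in both, so a:b:c = 10:35:70
Therefore a:c = 10:70
Simplify by GCD: a:c = 1:7

1:7


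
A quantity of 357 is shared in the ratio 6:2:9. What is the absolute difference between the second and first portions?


Total parts = 6 + 2 + 9 = 17
Value per part = 357 / 17 = 21
Shares: 6*21=126, 2*21=42, 9*21=189
Second share = 42, first share = 126
Difference = |42 - 126| = 84

84


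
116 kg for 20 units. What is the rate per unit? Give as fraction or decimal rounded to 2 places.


Total kg = 116
Number of units = 20
Unit rate = 116 / 20
= 5.80 kg per unit

5.80


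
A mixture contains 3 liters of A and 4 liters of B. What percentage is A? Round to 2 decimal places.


Volume of A = 3 L
Volume of B = 4 L
Total volume = 3 + 4 = 7 L
Percentage of A = (3/7) * 100
= 42.86%

42.86


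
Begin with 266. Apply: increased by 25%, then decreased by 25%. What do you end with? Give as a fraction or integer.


Start: 266
Step 1: increase by 25% => multiply by 125/100
  266 * 125/100 = 665/2
Step 2: decrease by 25% => multiply by 75/100
  665/2 * 75/100 = 1995/8
Final value = 1995/8

1995/8


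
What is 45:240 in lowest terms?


Find GCD(45, 240)
GCD = 15
Divide both by 15: 45/15 = 3, 240/15 = 16
Simplified ratio = 3:16

3:16


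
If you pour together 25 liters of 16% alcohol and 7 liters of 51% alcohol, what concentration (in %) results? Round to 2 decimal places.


Solute in mixture 1 = 16% of 25 L = 25*16/100 = 4 L
Solute in mixture 2 = 51% of 7 L = 7*51/100 = 357/100 L
Total solute = 4 + 357/100 = 757/100 L
Total volume = 25 + 7 = 32 L
Final concentration = 757/100/32 * 100 = 23.66%

23.66


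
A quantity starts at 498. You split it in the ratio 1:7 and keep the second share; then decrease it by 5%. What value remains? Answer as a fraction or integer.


Start with 498.
Step 1: Split 1:7, second share = 498 * 7/8 = 1743/4
Step 2: Decrease by 5%: 1743/4 * 95/100 = 33117/80
Final result = 33117/80

33117/80


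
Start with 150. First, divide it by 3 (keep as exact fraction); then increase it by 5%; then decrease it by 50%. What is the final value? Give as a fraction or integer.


Start with 150.
Step 1: Divide by 3: 150 / 3 = 50
Step 2: Increase by 5%: 50 * 105/100 = 105/2
Step 3: Decrease by 50%: 105/2 * 50/100 = 105/4
Final result = 105/4

105/4


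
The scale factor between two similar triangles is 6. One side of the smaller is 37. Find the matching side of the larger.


Similar triangles have proportional sides
Scale factor = 6
Smaller side = 37
Corresponding larger side = 37 * 6
= 222

222


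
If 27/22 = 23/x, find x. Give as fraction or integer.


Setting up: 27/22 = 23/x
Cross multiply: 27 * x = 22 * 23
27x = 506
x = 506/27
x = 506/27

506/27


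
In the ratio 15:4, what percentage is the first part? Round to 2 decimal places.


Total parts = 15 + 4 = 19
First part fraction = 15/19
Percentage = (15/19) * 100
= 0.789474 * 100
= 78.95%

78.95


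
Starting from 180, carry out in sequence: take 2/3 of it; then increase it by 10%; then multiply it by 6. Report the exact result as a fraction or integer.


Start with 180.
Step 1: Take 2/3: 180 * 2/3 = 120
Step 2: Increase by 10%: 120 * 110/100 = 132
Step 3: Multiply by 6: 132 * 6 = 792
Final result = 792

792


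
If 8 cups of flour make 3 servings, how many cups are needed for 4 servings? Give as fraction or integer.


Original: 8 cups for 3 servings
Target servings = 4
Scaling factor = 4/3
New amount = 8 * 4/3
= 32/3
= 32/3 cups

32/3


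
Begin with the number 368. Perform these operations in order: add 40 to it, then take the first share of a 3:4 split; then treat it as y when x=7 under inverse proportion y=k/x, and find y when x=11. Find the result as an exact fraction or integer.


Start with 368.
Step 1: Add 40: 368+40=408; split 3:4 first = 408*3/7 = 1224/7
Step 2: Inverse prop: k = (1224/7)*7; new y = k/11 = 1224/7*7/11 = 1224/11
Final result = 1224/11

1224/11


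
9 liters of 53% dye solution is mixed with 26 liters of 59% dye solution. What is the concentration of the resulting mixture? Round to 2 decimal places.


Solute in mixture 1 = 53% of 9 L = 9*53/100 = 477/100 L
Solute in mixture 2 = 59% of 26 L = 26*59/100 = 767/50 L
Total solute = 477/100 + 767/50 = 2011/100 L
Total volume = 9 + 26 = 35 L
Final concentration = 2011/100/35 * 100 = 57.46%

57.46


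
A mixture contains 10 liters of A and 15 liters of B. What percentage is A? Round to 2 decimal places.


Volume of A = 10 L
Volume of B = 15 L
Total volume = 10 + 15 = 25 L
Percentage of A = (10/25) * 100
= 40.00%

40.00


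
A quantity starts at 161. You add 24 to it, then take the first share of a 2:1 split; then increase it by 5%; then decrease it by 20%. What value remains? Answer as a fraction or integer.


Start with 161.
Step 1: Add 24: 161+24=185; split 2:1 first = 185*2/3 = 370/3
Step 2: Increase by 5%: 370/3 * 105/100 = 259/2
Step 3: Decrease by 20%: 259/2 * 80/100 = 518/5
Final result = 518/5

518/5


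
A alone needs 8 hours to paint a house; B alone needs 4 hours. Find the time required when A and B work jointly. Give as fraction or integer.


Rate of A = 1/8 job per hour
Rate of B = 1/4 job per hour
Combined rate = 1/8 + 1/4
Find common denominator: (4 + 8)/(8*4) = 12/32
Combined rate = 3/8 job per hour
Time together = 1 / (3/8) = 8/3 hours

8/3


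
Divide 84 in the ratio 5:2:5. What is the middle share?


Ratio = 5:2:5
Total parts = 5 + 2 + 5 = 12
Value per part = 84 / 12 = 7
First share = 5 * 7 = 35
Middle share = 2 * 7 = 14
Third share = 5 * 7 = 35

14


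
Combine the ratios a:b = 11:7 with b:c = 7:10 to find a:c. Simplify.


Given a:b = 11:7 and b:c = 7:10
Make b consistent. Multiply first ratio by 7: a:b = 77:49
Multiply second ratio by 7: b:c = 49:70
Now b = 49 in both, so a:b:c = 77:49:70
Therefore a:c = 77:70
Simplify by GCD: a:c = 11:10

11:10


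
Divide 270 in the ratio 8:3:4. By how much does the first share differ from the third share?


Total parts = 8 + 3 + 4 = 15
Value per part = 270 / 15 = 18
Shares: 8*18=144, 3*18=54, 4*18=72
First share = 144, third share = 72
Difference = |144 - 72| = 72

72


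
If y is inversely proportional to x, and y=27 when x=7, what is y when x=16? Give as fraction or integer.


Inverse proportion: y = k/x
Find k: k = 7 * 27 = 189
Compute y at x=16: y = 189/16
y = 189/16

189/16


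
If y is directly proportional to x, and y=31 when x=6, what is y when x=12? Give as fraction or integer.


Direct proportion: y = kx
Find k: k = 31/6 = 31/6
Compute y at x=12: y = 31/6 * 12
y = 62

62


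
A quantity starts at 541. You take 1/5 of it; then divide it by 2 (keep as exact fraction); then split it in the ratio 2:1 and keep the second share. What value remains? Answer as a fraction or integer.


Start with 541.
Step 1: Take 1/5: 541 * 1/5 = 541/5
Step 2: Divide by 2: 541/5 / 2 = 541/10
Step 3: Split 2:1, second share = 541/10 * 1/3 = 541/30
Final result = 541/30

541/30


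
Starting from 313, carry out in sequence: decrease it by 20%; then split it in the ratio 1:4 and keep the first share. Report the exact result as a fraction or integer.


Start with 313.
Step 1: Decrease by 20%: 313 * 80/100 = 1252/5
Step 2: Split 1:4, first share = 1252/5 * 1/5 = 1252/25
Final result = 1252/25

1252/25


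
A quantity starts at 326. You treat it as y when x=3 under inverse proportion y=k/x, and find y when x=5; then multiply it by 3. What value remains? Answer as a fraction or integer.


Start with 326.
Step 1: Inverse prop: k = (326)*3; new y = k/5 = 326*3/5 = 978/5
Step 2: Multiply by 3: 978/5 * 3 = 2934/5
Final result = 2934/5

2934/5


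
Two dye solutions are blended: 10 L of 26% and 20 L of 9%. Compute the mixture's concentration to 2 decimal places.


Solute in mixture 1 = 26% of 10 L = 10*26/100 = 13/5 L
Solute in mixture 2 = 9% of 20 L = 20*9/100 = 9/5 L
Total solute = 13/5 + 9/5 = 22/5 L
Total volume = 10 + 20 = 30 L
Final concentration = 22/5/30 * 100 = 14.67%

14.67


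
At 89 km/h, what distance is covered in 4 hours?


Using distance = speed * time
Speed = 89 km/h
Time = 4 hours
Distance = 89 * 4
= 356 km

356


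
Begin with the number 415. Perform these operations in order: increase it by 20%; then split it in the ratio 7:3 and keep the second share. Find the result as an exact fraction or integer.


Start with 415.
Step 1: Increase by 20%: 415 * 120/100 = 498
Step 2: Split 7:3, second share = 498 * 3/10 = 747/5
Final result = 747/5

747/5


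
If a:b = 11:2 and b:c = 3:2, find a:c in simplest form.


Given a:b = 11:2 and b:c = 3:2
Make b consistent. Multiply first ratio by 3: a:b = 33:6
Multiply second ratio by 2: b:c = 6:4
Now b = 6 in both, so a:b:c = 33:6:4
Therefore a:c = 33:4
Simplify by GCD: a:c = 33:4

33:4


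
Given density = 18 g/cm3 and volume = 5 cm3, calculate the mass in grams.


Using mass = density * volume
Density = 18 g/cm3
Volume = 5 cm3
Mass = 18 * 5
= 90 g

90


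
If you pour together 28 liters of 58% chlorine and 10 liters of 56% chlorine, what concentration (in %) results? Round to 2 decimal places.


Solute in mixture 1 = 58% of 28 L = 28*58/100 = 406/25 L
Solute in mixture 2 = 56% of 10 L = 10*56/100 = 28/5 L
Total solute = 406/25 + 28/5 = 546/25 L
Total volume = 28 + 10 = 38 L
Final concentration = 546/25/38 * 100 = 57.47%

57.47


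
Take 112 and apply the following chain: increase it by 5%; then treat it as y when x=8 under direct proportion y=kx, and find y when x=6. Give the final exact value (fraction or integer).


Start with 112.
Step 1: Increase by 5%: 112 * 105/100 = 588/5
Step 2: Direct prop: k = (588/5)/8; new y = k*6 = 588/5*6/8 = 441/5
Final result = 441/5

441/5


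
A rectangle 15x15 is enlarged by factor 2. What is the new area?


Original dimensions: 15 x 15
Enlargement factor = 2
New width = 15 * 2 = 30
New height = 15 * 2 = 30
New area = 30 * 30 = 900

900


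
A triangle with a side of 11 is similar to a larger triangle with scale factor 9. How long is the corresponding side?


Similar triangles have proportional sides
Scale factor = 9
Smaller side = 11
Corresponding larger side = 11 * 9
= 99

99


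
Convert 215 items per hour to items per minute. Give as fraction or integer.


Converting from per hour to per minute
Rate = 215 items per hour
Divide by 60: 215/60
= 43/12 items per minute

43/12


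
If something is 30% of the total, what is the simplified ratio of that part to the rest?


Part = 30%, Remainder = 70%
Ratio = 30:70
GCD(30, 70) = 10
Simplify: 3:7 = 3:7

3:7


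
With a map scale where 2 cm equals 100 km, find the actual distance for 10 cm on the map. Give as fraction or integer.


Map scale: 2 cm = 100 km
Measured distance on map = 10 cm
Set up proportion: 10 * 100 / 2
= 1000 / 2
= 500 km

500


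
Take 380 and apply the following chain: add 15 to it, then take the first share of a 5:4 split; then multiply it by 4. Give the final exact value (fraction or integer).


Start with 380.
Step 1: Add 15: 380+15=395; split 5:4 first = 395*5/9 = 1975/9
Step 2: Multiply by 4: 1975/9 * 4 = 7900/9
Final result = 7900/9

7900/9


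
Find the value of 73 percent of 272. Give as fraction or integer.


Compute 73% of 272
Convert percentage: 73% = 73/100
Multiply: 272 * 73/100
= 19856/100
= 4964/25

4964/25


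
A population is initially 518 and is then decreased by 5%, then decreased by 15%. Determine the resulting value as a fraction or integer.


Start: 518
Step 1: decrease by 5% => multiply by 95/100
  518 * 95/100 = 4921/10
Step 2: decrease by 15% => multiply by 85/100
  4921/10 * 85/100 = 83657/200
Final value = 83657/200

83657/200


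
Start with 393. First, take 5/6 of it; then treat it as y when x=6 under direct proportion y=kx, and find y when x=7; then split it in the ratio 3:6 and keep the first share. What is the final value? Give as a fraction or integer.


Start with 393.
Step 1: Take 5/6: 393 * 5/6 = 655/2
Step 2: Direct prop: k = (655/2)/6; new y = k*7 = 655/2*7/6 = 4585/12
Step 3: Split 3:6, first share = 4585/12 * 3/9 = 4585/36
Final result = 4585/36

4585/36


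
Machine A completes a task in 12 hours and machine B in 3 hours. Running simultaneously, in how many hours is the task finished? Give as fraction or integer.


Rate of A = 1/12 job per hour
Rate of B = 1/3 job per hour
Combined rate = 1/12 + 1/3
Find common denominator: (3 + 12)/(12*3) = 15/36
Combined rate = 5/12 job per hour
Time together = 1 / (5/12) = 12/5 hours

12/5


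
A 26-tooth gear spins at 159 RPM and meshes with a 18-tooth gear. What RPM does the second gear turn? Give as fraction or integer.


Gear ratio: teeth_A * RPM_A = teeth_B * RPM_B
26 * 159 = 18 * RPM_B
4134 = 18 * RPM_B
RPM_B = 4134 / 18
RPM_B = 689/3

689/3


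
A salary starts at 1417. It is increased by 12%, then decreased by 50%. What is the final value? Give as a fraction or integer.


Start: 1417
Step 1: increase by 12% => multiply by 112/100
  1417 * 112/100 = 39676/25
Step 2: decrease by 50% => multiply by 50/100
  39676/25 * 50/100 = 19838/25
Final value = 19838/25

19838/25


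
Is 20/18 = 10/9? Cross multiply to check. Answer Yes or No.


Cross multiply to check 20/18 = 10/9
Left cross product: 20 * 9 = 180
Right cross product: 18 * 10 = 180
180 = 180
Equal, so proportions match => Yes

Yes


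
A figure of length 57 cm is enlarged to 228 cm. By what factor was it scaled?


Original length = 57 cm
Scaled length = 228 cm
Scale factor = 228 / 57
= 4

4


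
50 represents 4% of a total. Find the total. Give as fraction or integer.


Given: 50 is 4% of the whole
Set up: 50 = 4/100 * whole
whole = 50 * 100 / 4
whole = 5000 / 4
whole = 1250

1250


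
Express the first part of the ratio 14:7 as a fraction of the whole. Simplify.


Total parts = 14 + 7 = 21
First part fraction = 14/21
Simplify: 14/21 = 2/3

2/3


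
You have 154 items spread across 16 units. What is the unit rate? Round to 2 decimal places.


Total items = 154
Number of units = 16
Unit rate = 154 / 16
= 9.63 items per unit

9.63


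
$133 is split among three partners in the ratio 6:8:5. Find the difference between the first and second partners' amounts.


Total parts = 6 + 8 + 5 = 19
Value per part = 133 / 19 = 7
Shares: 6*7=42, 8*7=56, 5*7=35
First share = 42, second share = 56
Difference = |42 - 56| = 14

14


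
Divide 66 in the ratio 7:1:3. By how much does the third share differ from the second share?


Total parts = 7 + 1 + 3 = 11
Value per part = 66 / 11 = 6
Shares: 7*6=42, 1*6=6, 3*6=18
Third share = 18, second share = 6
Difference = |18 - 6| = 12

12


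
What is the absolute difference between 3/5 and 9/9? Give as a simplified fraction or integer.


Simplify: 3/5 = 3/5 and 9/9 = 1
Find common denominator: LCD = 5
Convert: 3/5 and 5/5
Difference = |3 - 5|/5 = 2/5
Simplified = 2/5

2/5


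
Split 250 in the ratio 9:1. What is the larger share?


Total parts = 9 + 1 = 10
Value per part = 250 / 10 = 25
First share = 9 * 25 = 225
Second share = 1 * 25 = 25
Larger share = 225

225


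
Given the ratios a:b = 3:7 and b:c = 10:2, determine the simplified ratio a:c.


Given a:b = 3:7 and b:c = 10:2
Make b consistent. Multiply first ratio by 10: a:b = 30:70
Multiply second ratio by 7: b:c = 70:14
Now b = 70 in both, so a:b:c = 30:70:14
Therefore a:c = 30:14
Simplify by GCD: a:c = 15:7

15:7


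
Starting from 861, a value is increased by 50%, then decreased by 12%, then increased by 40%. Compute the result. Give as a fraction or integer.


Start: 861
Step 1: increase by 50% => multiply by 150/100
  861 * 150/100 = 2583/2
Step 2: decrease by 12% => multiply by 88/100
  2583/2 * 88/100 = 28413/25
Step 3: increase by 40% => multiply by 140/100
  28413/25 * 140/100 = 198891/125
Final value = 198891/125

198891/125


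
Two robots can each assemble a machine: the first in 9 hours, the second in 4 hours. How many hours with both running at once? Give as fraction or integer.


Rate of A = 1/9 job per hour
Rate of B = 1/4 job per hour
Combined rate = 1/9 + 1/4
Find common denominator: (4 + 9)/(9*4) = 13/36
Combined rate = 13/36 job per hour
Time together = 1 / (13/36) = 36/13 hours

36/13


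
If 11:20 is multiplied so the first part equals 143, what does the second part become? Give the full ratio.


Original ratio: 11:20
First term target: 143
Scale factor = 143 / 11 = 13
Multiply second term: 20 * 13 = 260
Equivalent ratio = 143:260

143:260


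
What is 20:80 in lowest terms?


Find GCD(20, 80)
GCD = 20
Divide both by 20: 20/20 = 1, 80/20 = 4
Simplified ratio = 1:4

1:4


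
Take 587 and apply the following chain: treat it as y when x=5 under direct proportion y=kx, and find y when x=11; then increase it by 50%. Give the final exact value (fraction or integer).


Start with 587.
Step 1: Direct prop: k = (587)/5; new y = k*11 = 587*11/5 = 6457/5
Step 2: Increase by 50%: 6457/5 * 150/100 = 19371/10
Final result = 19371/10

19371/10


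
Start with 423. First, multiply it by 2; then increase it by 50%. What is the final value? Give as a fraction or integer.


Start with 423.
Step 1: Multiply by 2: 423 * 2 = 846
Step 2: Increase by 50%: 846 * 150/100 = 1269
Final result = 1269

1269


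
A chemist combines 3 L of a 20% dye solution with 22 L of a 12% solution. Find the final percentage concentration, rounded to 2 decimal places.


Solute in mixture 1 = 20% of 3 L = 3*20/100 = 3/5 L
Solute in mixture 2 = 12% of 22 L = 22*12/100 = 66/25 L
Total solute = 3/5 + 66/25 = 81/25 L
Total volume = 3 + 22 = 25 L
Final concentration = 81/25/25 * 100 = 12.96%

12.96


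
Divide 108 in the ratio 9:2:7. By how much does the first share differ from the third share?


Total parts = 9 + 2 + 7 = 18
Value per part = 108 / 18 = 6
Shares: 9*6=54, 2*6=12, 7*6=42
First share = 54, third share = 42
Difference = |54 - 42| = 12

12


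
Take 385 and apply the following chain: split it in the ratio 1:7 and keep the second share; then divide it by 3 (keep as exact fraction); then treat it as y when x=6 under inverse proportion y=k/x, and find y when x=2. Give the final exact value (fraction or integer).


Start with 385.
Step 1: Split 1:7, second share = 385 * 7/8 = 2695/8
Step 2: Divide by 3: 2695/8 / 3 = 2695/24
Step 3: Inverse prop: k = (2695/24)*6; new y = k/2 = 2695/24*6/2 = 2695/8
Final result = 2695/8

2695/8


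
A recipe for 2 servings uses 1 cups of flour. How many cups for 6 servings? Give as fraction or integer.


Original: 1 cups for 2 servings
Target servings = 6
Scaling factor = 6/2
New amount = 1 * 6/2
= 6/2
= 3 cups

3


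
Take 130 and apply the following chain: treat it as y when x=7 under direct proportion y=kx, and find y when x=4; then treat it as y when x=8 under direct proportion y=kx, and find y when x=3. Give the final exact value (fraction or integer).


Start with 130.
Step 1: Direct prop: k = (130)/7; new y = k*4 = 130*4/7 = 520/7
Step 2: Direct prop: k = (520/7)/8; new y = k*3 = 520/7*3/8 = 195/7
Final result = 195/7

195/7


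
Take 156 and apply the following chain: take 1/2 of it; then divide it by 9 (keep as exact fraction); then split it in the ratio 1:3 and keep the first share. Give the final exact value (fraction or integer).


Start with 156.
Step 1: Take 1/2: 156 * 1/2 = 78
Step 2: Divide by 9: 78 / 9 = 26/3
Step 3: Split 1:3, first share = 26/3 * 1/4 = 13/6
Final result = 13/6

13/6


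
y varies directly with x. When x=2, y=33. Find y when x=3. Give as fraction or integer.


Direct proportion: y = kx
Find k: k = 33/2 = 33/2
Compute y at x=3: y = 33/2 * 3
y = 99/2

99/2


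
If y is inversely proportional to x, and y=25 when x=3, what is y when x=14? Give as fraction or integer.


Inverse proportion: y = k/x
Find k: k = 3 * 25 = 75
Compute y at x=14: y = 75/14
y = 75/14

75/14


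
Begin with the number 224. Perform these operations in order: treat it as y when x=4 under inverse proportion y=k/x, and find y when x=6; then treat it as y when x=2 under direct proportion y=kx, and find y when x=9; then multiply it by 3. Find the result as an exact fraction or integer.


Start with 224.
Step 1: Inverse prop: k = (224)*4; new y = k/6 = 224*4/6 = 448/3
Step 2: Direct prop: k = (448/3)/2; new y = k*9 = 448/3*9/2 = 672
Step 3: Multiply by 3: 672 * 3 = 2016
Final result = 2016

2016


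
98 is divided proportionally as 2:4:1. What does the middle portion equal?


Ratio = 2:4:1
Total parts = 2 + 4 + 1 = 7
Value per part = 98 / 7 = 14
First share = 2 * 14 = 28
Middle share = 4 * 14 = 56
Third share = 1 * 14 = 14

56


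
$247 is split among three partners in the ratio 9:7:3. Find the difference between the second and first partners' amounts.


Total parts = 9 + 7 + 3 = 19
Value per part = 247 / 19 = 13
Shares: 9*13=117, 7*13=91, 3*13=39
Second share = 91, first share = 117
Difference = |91 - 117| = 26

26


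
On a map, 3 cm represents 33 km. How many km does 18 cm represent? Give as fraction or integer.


Map scale: 3 cm = 33 km
Measured distance on map = 18 cm
Set up proportion: 18 * 33 / 3
= 594 / 3
= 198 km

198


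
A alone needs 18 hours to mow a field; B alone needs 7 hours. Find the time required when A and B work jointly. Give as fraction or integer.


Rate of A = 1/18 job per hour
Rate of B = 1/7 job per hour
Combined rate = 1/18 + 1/7
Find common denominator: (7 + 18)/(18*7) = 25/126
Combined rate = 25/126 job per hour
Time together = 1 / (25/126) = 126/25 hours

126/25


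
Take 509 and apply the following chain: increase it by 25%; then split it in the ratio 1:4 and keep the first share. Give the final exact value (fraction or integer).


Start with 509.
Step 1: Increase by 25%: 509 * 125/100 = 2545/4
Step 2: Split 1:4, first share = 2545/4 * 1/5 = 509/4
Final result = 509/4

509/4


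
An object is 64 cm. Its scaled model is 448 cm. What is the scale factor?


Original length = 64 cm
Scaled length = 448 cm
Scale factor = 448 / 64
= 7

7


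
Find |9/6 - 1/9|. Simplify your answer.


Simplify: 9/6 = 3/2 and 1/9 = 1/9
Find common denominator: LCD = 18
Convert: 27/18 and 2/18
Difference = |27 - 2|/18 = 25/18
Simplified = 25/18

25/18


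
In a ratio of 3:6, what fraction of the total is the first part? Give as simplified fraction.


Total parts = 3 + 6 = 9
First part fraction = 3/9
Simplify: 3/9 = 1/3

1/3


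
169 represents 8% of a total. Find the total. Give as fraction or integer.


Given: 169 is 8% of the whole
Set up: 169 = 8/100 * whole
whole = 169 * 100 / 8
whole = 16900 / 8
whole = 4225/2

4225/2


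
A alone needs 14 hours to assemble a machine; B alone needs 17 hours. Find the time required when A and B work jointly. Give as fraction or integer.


Rate of A = 1/14 job per hour
Rate of B = 1/17 job per hour
Combined rate = 1/14 + 1/17
Find common denominator: (17 + 14)/(14*17) = 31/238
Combined rate = 31/238 job per hour
Time together = 1 / (31/238) = 238/31 hours

238/31


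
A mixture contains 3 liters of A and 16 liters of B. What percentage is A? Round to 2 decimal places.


Volume of A = 3 L
Volume of B = 16 L
Total volume = 3 + 16 = 19 L
Percentage of A = (3/19) * 100
= 15.79%

15.79


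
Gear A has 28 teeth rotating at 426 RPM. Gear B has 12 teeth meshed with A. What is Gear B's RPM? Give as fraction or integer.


Gear ratio: teeth_A * RPM_A = teeth_B * RPM_B
28 * 426 = 12 * RPM_B
11928 = 12 * RPM_B
RPM_B = 11928 / 12
RPM_B = 994

994


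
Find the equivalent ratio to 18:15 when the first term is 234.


Original ratio: 18:15
First term target: 234
Scale factor = 234 / 18 = 13
Multiply second term: 15 * 13 = 195
Equivalent ratio = 234:195

234:195


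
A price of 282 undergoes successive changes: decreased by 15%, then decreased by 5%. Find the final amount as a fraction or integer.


Start: 282
Step 1: decrease by 15% => multiply by 85/100
  282 * 85/100 = 2397/10
Step 2: decrease by 5% => multiply by 95/100
  2397/10 * 95/100 = 45543/200
Final value = 45543/200

45543/200


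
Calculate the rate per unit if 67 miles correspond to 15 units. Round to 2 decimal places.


Total miles = 67
Number of units = 15
Unit rate = 67 / 15
= 4.47 miles per unit

4.47


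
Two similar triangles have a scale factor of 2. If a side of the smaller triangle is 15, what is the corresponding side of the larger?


Similar triangles have proportional sides
Scale factor = 2
Smaller side = 15
Corresponding larger side = 15 * 2
= 30

30


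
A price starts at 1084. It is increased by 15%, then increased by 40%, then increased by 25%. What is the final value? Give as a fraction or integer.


Start: 1084
Step 1: increase by 15% => multiply by 115/100
  1084 * 115/100 = 6233/5
Step 2: increase by 40% => multiply by 140/100
  6233/5 * 140/100 = 43631/25
Step 3: increase by 25% => multiply by 125/100
  43631/25 * 125/100 = 43631/20
Final value = 43631/20

43631/20


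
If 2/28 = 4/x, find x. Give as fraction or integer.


Setting up: 2/28 = 4/x
Cross multiply: 2 * x = 28 * 4
2x = 112
x = 112/2
x = 56

56


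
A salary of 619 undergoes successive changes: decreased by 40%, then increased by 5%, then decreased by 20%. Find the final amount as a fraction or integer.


Start: 619
Step 1: decrease by 40% => multiply by 60/100
  619 * 60/100 = 1857/5
Step 2: increase by 5% => multiply by 105/100
  1857/5 * 105/100 = 38997/100
Step 3: decrease by 20% => multiply by 80/100
  38997/100 * 80/100 = 38997/125
Final value = 38997/125

38997/125


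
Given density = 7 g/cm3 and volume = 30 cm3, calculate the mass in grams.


Using mass = density * volume
Density = 7 g/cm3
Volume = 30 cm3
Mass = 7 * 30
= 210 g

210


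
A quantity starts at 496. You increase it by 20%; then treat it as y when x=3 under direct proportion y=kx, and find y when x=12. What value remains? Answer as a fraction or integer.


Start with 496.
Step 1: Increase by 20%: 496 * 120/100 = 2976/5
Step 2: Direct prop: k = (2976/5)/3; new y = k*12 = 2976/5*12/3 = 11904/5
Final result = 11904/5

11904/5


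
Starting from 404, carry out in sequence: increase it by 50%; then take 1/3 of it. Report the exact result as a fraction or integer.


Start with 404.
Step 1: Increase by 50%: 404 * 150/100 = 606
Step 2: Take 1/3: 606 * 1/3 = 202
Final result = 202

202


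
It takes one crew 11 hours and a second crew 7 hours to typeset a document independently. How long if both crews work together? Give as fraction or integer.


Rate of A = 1/11 job per hour
Rate of B = 1/7 job per hour
Combined rate = 1/11 + 1/7
Find common denominator: (7 + 11)/(11*7) = 18/77
Combined rate = 18/77 job per hour
Time together = 1 / (18/77) = 77/18 hours

77/18


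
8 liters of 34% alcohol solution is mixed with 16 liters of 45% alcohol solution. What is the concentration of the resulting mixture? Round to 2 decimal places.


Solute in mixture 1 = 34% of 8 L = 8*34/100 = 68/25 L
Solute in mixture 2 = 45% of 16 L = 16*45/100 = 36/5 L
Total solute = 68/25 + 36/5 = 248/25 L
Total volume = 8 + 16 = 24 L
Final concentration = 248/25/24 * 100 = 41.33%

41.33


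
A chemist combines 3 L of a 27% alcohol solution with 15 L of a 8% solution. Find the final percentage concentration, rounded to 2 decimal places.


Solute in mixture 1 = 27% of 3 L = 3*27/100 = 81/100 L
Solute in mixture 2 = 8% of 15 L = 15*8/100 = 6/5 L
Total solute = 81/100 + 6/5 = 201/100 L
Total volume = 3 + 15 = 18 L
Final concentration = 201/100/18 * 100 = 11.17%

11.17


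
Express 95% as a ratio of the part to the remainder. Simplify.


Part = 95%, Remainder = 5%
Ratio = 95:5
GCD(95, 5) = 5
Simplify: 19:1 = 19:1

19:1


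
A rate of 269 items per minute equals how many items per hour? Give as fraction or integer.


Converting from per minute to per hour
Rate = 269 items per minute
Multiply by 60: 269 * 60
= 16140 items per hour

16140


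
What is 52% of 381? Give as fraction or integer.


Compute 52% of 381
Convert percentage: 52% = 52/100
Multiply: 381 * 52/100
= 19812/100
= 4953/25

4953/25


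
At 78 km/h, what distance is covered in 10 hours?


Using distance = speed * time
Speed = 78 km/h
Time = 10 hours
Distance = 78 * 10
= 780 km

780


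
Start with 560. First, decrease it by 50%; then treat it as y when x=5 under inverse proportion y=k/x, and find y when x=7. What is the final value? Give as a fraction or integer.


Start with 560.
Step 1: Decrease by 50%: 560 * 50/100 = 280
Step 2: Inverse prop: k = (280)*5; new y = k/7 = 280*5/7 = 200
Final result = 200

200


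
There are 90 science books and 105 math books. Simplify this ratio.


Find GCD(90, 105)
GCD = 15
Divide both by 15: 90/15 = 6, 105/15 = 7
Simplified ratio = 6:7

6:7


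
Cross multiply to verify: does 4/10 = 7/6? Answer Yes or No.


Cross multiply to check 4/10 = 7/6
Left cross product: 4 * 6 = 24
Right cross product: 10 * 7 = 70
24 != 70
Not equal, so proportions differ => No

No


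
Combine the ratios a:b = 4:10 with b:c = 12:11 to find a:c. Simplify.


Given a:b = 4:10 and b:c = 12:11
Make b consistent. Multiply first ratio by 12: a:b = 48:120
Multiply second ratio by 10: b:c = 120:110
Now b = 120 in both, so a:b:c = 48:120:110
Therefore a:c = 48:110
Simplify by GCD: a:c = 24:55

24:55


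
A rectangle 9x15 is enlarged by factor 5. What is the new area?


Original dimensions: 9 x 15
Enlargement factor = 5
New width = 9 * 5 = 45
New height = 15 * 5 = 75
New area = 45 * 75 = 3375

3375


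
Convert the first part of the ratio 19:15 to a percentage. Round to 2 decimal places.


Total parts = 19 + 15 = 34
First part fraction = 19/34
Percentage = (19/34) * 100
= 0.558824 * 100
= 55.88%

55.88


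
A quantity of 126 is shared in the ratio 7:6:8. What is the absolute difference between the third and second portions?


Total parts = 7 + 6 + 8 = 21
Value per part = 126 / 21 = 6
Shares: 7*6=42, 6*6=36, 8*6=48
Third share = 48, second share = 36
Difference = |48 - 36| = 12

12


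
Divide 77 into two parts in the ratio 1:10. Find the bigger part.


Total parts = 1 + 10 = 11
Value per part = 77 / 11 = 7
First share = 1 * 7 = 7
Second share = 10 * 7 = 70
Larger share = 70

70


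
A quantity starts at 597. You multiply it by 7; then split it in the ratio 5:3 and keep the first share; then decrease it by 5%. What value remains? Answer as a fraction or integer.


Start with 597.
Step 1: Multiply by 7: 597 * 7 = 4179
Step 2: Split 5:3, first share = 4179 * 5/8 = 20895/8
Step 3: Decrease by 5%: 20895/8 * 95/100 = 79401/32
Final result = 79401/32

79401/32


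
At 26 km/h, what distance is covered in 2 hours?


Using distance = speed * time
Speed = 26 km/h
Time = 2 hours
Distance = 26 * 2
= 52 km

52


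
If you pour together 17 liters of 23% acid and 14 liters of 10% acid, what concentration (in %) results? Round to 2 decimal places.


Solute in mixture 1 = 23% of 17 L = 17*23/100 = 391/100 L
Solute in mixture 2 = 10% of 14 L = 14*10/100 = 7/5 L
Total solute = 391/100 + 7/5 = 531/100 L
Total volume = 17 + 14 = 31 L
Final concentration = 531/100/31 * 100 = 17.13%

17.13


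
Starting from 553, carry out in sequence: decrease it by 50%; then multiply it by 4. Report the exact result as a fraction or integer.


Start with 553.
Step 1: Decrease by 50%: 553 * 50/100 = 553/2
Step 2: Multiply by 4: 553/2 * 4 = 1106
Final result = 1106

1106


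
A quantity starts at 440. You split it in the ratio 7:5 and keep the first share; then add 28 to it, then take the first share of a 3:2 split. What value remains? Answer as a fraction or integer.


Start with 440.
Step 1: Split 7:5, first share = 440 * 7/12 = 770/3
Step 2: Add 28: 770/3+28=854/3; split 3:2 first = 854/3*3/5 = 854/5
Final result = 854/5

854/5


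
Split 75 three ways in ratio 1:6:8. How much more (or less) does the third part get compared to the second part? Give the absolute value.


Total parts = 1 + 6 + 8 = 15
Value per part = 75 / 15 = 5
Shares: 1*5=5, 6*5=30, 8*5=40
Third share = 40, second share = 30
Difference = |40 - 30| = 10

10


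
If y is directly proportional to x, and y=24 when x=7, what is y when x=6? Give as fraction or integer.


Direct proportion: y = kx
Find k: k = 24/7 = 24/7
Compute y at x=6: y = 24/7 * 6
y = 144/7

144/7


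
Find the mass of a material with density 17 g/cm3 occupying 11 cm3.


Using mass = density * volume
Density = 17 g/cm3
Volume = 11 cm3
Mass = 17 * 11
= 187 g

187


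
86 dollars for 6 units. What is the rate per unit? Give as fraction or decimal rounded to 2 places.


Total dollars = 86
Number of units = 6
Unit rate = 86 / 6
= 14.33 dollars per unit

14.33


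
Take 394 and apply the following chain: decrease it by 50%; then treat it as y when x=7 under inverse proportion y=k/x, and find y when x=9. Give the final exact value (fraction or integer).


Start with 394.
Step 1: Decrease by 50%: 394 * 50/100 = 197
Step 2: Inverse prop: k = (197)*7; new y = k/9 = 197*7/9 = 1379/9
Final result = 1379/9

1379/9


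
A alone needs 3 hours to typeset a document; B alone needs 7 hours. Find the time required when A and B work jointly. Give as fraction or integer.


Rate of A = 1/3 job per hour
Rate of B = 1/7 job per hour
Combined rate = 1/3 + 1/7
Find common denominator: (7 + 3)/(3*7) = 10/21
Combined rate = 10/21 job per hour
Time together = 1 / (10/21) = 21/10 hours

21/10


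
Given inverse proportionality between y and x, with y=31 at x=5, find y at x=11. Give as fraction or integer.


Inverse proportion: y = k/x
Find k: k = 5 * 31 = 155
Compute y at x=11: y = 155/11
y = 155/11

155/11


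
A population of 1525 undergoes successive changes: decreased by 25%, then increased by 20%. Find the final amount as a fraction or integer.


Start: 1525
Step 1: decrease by 25% => multiply by 75/100
  1525 * 75/100 = 4575/4
Step 2: increase by 20% => multiply by 120/100
  4575/4 * 120/100 = 2745/2
Final value = 2745/2

2745/2


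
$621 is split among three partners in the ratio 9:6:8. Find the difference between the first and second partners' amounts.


Total parts = 9 + 6 + 8 = 23
Value per part = 621 / 23 = 27
Shares: 9*27=243, 6*27=162, 8*27=216
First share = 243, second share = 162
Difference = |243 - 162| = 81

81


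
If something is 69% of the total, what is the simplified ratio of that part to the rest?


Part = 69%, Remainder = 31%
Ratio = 69:31
GCD(69, 31) = 1
Simplify: 69:31 = 69:31

69:31
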